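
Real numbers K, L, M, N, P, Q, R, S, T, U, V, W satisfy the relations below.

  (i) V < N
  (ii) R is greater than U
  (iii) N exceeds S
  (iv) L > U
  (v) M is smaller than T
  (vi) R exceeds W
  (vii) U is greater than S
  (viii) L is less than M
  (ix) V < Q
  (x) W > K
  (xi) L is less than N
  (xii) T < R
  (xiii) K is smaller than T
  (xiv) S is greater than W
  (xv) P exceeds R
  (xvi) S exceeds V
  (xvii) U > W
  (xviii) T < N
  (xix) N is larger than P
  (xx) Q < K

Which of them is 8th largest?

Piecing the relations together gives one ordering: V < Q < K < W < S < U < L < M < T < R < P < N.
Counting 8 from the largest end gives S.

S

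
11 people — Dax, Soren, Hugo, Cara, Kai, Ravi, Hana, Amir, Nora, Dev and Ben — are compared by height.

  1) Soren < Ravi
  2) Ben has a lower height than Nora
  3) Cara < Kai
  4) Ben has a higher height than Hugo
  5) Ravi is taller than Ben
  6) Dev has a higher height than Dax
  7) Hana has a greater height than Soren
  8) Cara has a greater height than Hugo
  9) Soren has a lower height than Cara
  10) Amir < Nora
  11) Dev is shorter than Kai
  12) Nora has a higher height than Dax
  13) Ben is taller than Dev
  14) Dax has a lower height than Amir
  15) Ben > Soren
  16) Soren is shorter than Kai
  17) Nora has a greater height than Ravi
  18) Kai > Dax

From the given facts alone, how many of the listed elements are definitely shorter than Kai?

5

From Kai the given relations immediately reach Soren, Cara, Dax, Dev.
From those, Hugo — 5 in total.
Nothing else is reachable below Kai; 5 in all.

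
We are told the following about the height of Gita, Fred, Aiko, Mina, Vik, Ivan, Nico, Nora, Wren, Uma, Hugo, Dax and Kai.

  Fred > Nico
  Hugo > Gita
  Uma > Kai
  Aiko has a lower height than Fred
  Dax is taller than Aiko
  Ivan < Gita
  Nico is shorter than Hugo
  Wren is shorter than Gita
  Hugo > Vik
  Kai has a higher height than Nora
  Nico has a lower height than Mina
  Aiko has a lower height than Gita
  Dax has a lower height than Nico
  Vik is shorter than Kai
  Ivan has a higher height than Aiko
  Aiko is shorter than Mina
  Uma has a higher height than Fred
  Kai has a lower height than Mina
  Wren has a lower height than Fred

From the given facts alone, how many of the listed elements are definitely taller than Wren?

From Wren the given relations immediately reach Gita, Fred.
From those, Hugo, Uma — 4 in total.
No other element is forced above Wren by the given relations, so the count is 4.

4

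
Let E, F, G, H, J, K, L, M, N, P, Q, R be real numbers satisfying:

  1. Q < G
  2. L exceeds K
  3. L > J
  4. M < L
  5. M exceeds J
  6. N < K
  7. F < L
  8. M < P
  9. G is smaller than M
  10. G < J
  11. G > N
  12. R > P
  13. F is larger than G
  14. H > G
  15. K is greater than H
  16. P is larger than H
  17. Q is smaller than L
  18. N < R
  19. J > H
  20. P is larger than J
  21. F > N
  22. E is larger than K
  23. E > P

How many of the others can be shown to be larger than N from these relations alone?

10

Directly above N: G, F, K, R.
One step further: H, J, M, L, E (9 so far).
One step further: P (10 so far).
No other element is forced above N by the given relations, so the count is 10.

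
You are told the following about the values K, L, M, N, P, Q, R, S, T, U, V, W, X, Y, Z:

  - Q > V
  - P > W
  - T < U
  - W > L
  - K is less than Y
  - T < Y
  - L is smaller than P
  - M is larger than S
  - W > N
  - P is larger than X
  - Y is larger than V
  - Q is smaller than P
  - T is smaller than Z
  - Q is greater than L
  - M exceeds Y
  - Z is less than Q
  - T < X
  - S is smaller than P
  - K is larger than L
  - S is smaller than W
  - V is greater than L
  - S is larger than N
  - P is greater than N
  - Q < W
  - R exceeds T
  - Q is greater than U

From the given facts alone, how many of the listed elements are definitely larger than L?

The elements the relations force above L are K, V, Q, W, Y, P, M — no chain reaches any other.
That is 7.

7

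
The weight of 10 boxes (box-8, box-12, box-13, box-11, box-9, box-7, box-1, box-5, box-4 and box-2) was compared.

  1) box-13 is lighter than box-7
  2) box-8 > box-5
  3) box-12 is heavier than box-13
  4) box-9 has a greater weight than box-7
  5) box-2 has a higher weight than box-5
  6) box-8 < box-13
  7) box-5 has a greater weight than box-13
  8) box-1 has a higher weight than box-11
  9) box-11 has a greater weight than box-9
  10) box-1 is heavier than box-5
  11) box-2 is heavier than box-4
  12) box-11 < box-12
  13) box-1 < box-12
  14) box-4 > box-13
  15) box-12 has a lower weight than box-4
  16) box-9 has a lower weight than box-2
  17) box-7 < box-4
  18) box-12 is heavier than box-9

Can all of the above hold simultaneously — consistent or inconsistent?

We have box-13 < box-5 stated directly, yet also box-5 < box-8 < box-13 by chaining the others — so box-5 < box-13. Contradiction.

inconsistent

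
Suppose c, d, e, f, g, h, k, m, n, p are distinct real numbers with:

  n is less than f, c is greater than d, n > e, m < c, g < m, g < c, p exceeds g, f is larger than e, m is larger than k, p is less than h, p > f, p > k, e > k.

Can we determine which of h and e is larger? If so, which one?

h

Link the given pairs in sequence: e < n; n < f; f < p; p < h.
Chaining these gives e < n < f < p < h.
So h is larger.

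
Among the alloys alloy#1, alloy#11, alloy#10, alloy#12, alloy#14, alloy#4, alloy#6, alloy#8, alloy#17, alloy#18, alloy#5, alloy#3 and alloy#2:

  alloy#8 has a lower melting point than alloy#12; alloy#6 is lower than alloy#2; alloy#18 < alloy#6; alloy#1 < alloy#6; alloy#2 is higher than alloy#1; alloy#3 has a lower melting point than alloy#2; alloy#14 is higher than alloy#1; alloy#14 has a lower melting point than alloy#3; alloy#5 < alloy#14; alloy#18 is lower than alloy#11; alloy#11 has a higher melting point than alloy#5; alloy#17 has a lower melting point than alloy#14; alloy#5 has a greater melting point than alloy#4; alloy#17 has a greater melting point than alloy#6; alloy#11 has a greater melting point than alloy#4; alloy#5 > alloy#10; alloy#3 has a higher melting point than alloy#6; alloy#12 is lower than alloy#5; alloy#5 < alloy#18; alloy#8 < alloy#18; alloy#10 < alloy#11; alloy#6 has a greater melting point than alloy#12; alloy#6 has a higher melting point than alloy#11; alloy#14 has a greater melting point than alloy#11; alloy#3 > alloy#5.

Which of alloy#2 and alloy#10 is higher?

alloy#2

Link the given pairs in sequence: alloy#10 < alloy#5; alloy#5 < alloy#18; alloy#18 < alloy#11; alloy#11 < alloy#6; alloy#6 < alloy#17; alloy#17 < alloy#14; alloy#14 < alloy#3; alloy#3 < alloy#2.
Together: alloy#10 < alloy#5 < alloy#18 < alloy#11 < alloy#6 < alloy#17 < alloy#14 < alloy#3 < alloy#2.
So alloy#10 < alloy#2; alloy#2 is the higher of the two.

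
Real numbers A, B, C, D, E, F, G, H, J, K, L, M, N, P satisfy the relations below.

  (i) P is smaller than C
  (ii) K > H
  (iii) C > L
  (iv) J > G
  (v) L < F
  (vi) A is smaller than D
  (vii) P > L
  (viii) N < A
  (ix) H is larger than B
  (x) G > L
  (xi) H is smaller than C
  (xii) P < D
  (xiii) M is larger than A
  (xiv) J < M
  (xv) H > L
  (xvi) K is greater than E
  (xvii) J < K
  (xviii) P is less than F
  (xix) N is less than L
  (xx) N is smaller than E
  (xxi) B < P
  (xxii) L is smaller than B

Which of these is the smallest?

N

Chaining upward from N: directly above it, A, E, L; then B, P, H, G, K, D, M, F, C; then J.
That covers every other element, and nothing is given below N, so N is the smallest.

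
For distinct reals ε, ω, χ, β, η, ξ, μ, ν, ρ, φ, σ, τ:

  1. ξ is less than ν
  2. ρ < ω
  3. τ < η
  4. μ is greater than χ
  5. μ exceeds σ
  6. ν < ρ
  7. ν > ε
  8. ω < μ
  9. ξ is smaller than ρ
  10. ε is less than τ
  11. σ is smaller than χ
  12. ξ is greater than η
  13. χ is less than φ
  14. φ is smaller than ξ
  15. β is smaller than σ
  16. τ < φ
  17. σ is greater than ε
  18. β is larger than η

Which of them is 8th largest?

The consecutive relations fix a unique order: ε < τ < η < β < σ < χ < φ < ξ < ν < ρ < ω < μ.
The 8th largest is σ.

σ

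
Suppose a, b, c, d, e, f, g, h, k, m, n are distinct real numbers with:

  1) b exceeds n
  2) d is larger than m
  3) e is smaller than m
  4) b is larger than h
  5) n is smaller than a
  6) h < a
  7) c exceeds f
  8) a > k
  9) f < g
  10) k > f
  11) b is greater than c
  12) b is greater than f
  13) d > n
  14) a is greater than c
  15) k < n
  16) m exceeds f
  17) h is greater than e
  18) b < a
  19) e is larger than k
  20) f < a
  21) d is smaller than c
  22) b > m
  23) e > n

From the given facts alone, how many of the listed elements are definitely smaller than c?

6

Directly below c: f, d.
One step further: n, m (4 so far).
One step further: k, e (6 so far).
No other element is forced below c by the given relations, so the count is 6.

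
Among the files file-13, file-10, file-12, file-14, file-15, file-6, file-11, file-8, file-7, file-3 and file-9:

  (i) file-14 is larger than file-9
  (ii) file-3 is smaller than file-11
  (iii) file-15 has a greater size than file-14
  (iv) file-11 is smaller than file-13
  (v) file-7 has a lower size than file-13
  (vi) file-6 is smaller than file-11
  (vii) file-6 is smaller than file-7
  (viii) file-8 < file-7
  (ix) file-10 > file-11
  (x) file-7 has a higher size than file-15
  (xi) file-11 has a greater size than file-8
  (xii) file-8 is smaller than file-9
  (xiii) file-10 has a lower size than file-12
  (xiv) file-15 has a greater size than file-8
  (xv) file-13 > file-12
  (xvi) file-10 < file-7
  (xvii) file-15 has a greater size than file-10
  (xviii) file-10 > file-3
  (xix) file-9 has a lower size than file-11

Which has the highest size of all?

file-13

file-8 is not greatest since file-8 < file-11; file-6 is not greatest since file-6 < file-7; file-3 is not greatest since file-3 < file-11; file-9 is not greatest since file-9 < file-14; file-14 is not greatest since file-14 < file-15; file-11 is not greatest since file-11 < file-13; file-10 is not greatest since file-10 < file-15; file-12 is not greatest since file-12 < file-13; file-15 is not greatest since file-15 < file-7; file-7 is not greatest since file-7 < file-13.
Only file-13 has nothing above it, so file-13 is the highest size.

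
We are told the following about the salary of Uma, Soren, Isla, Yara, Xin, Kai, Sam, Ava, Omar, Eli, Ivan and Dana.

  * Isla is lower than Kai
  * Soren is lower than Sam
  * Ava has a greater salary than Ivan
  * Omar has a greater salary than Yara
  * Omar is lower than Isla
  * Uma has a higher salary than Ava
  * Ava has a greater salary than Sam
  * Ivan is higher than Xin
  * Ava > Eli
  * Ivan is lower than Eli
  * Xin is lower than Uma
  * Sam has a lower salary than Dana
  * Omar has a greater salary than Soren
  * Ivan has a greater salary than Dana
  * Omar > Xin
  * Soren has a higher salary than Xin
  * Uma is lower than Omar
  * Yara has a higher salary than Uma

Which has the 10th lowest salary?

Omar

Chaining the given pairs: Xin < Soren < Sam < Dana < Ivan < Eli < Ava < Uma < Yara < Omar < Isla < Kai.
The 10th smallest is Omar.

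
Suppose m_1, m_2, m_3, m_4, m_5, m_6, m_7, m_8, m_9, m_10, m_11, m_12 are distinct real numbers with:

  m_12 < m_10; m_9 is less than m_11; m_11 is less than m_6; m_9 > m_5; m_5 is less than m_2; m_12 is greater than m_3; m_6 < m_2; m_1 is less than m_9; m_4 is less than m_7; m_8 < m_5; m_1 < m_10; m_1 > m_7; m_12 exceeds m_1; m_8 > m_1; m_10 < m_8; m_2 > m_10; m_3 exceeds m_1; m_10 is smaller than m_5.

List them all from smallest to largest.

m_4 < m_7 < m_1 < m_3 < m_12 < m_10 < m_8 < m_5 < m_9 < m_11 < m_6 < m_2

Nothing is placed below m_4, so it is least; from there m_4 < m_7; m_7 < m_1; m_1 < m_3; m_3 < m_12; m_12 < m_10; m_10 < m_8; m_8 < m_5; m_5 < m_9; m_9 < m_11; m_11 < m_6; m_6 < m_2, each given directly.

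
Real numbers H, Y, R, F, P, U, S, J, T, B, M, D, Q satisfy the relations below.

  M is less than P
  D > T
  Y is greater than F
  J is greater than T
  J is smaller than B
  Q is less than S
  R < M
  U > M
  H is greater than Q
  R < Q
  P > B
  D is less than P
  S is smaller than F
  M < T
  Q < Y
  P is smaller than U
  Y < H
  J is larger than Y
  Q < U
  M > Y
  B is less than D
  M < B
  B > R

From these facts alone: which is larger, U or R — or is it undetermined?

R < Q < S < F < Y < M < T < J < B < D < P < U, by transitivity through Q, S, F, Y, M, T, J, B, D, P.
So U is larger.

U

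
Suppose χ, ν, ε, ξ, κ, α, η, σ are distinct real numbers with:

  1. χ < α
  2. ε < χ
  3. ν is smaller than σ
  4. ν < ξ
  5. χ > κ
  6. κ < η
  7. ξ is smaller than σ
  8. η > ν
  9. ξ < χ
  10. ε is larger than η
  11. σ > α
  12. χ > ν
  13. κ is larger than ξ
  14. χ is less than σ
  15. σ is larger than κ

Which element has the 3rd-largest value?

Piecing the relations together gives one ordering: ν < ξ < κ < η < ε < χ < α < σ.
The 3rd largest is χ.

χ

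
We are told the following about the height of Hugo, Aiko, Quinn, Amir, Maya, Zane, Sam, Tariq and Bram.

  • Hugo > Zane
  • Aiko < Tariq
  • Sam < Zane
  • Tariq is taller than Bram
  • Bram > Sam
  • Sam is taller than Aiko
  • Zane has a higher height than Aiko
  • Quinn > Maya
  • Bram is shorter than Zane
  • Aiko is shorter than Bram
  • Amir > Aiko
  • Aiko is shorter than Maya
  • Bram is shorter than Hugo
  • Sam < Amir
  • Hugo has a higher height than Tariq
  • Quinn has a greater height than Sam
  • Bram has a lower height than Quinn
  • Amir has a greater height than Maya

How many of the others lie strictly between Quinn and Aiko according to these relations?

3

Chaining upward from Aiko reaches: Sam, Bram, Zane, Tariq, Maya, Hugo, Amir.
Chaining downward from Quinn reaches: Sam, Bram, Maya.
Strictly between Aiko and Quinn are those in both lists: Sam, Bram, Maya — 3 elements.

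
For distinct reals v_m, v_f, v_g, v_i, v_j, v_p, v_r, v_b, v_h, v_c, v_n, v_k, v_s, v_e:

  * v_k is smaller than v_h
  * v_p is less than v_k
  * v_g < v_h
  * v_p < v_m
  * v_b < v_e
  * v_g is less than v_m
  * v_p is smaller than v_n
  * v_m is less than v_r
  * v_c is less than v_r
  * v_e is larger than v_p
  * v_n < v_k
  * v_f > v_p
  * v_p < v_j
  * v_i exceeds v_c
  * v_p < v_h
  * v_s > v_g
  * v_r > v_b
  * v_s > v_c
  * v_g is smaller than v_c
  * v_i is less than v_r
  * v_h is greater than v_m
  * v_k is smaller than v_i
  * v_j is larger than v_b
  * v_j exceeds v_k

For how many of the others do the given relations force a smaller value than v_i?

5

From v_i the given relations immediately reach v_k, v_c.
From those, v_p, v_g, v_n — 5 in total.
No other element is forced below v_i by the given relations, so the count is 5.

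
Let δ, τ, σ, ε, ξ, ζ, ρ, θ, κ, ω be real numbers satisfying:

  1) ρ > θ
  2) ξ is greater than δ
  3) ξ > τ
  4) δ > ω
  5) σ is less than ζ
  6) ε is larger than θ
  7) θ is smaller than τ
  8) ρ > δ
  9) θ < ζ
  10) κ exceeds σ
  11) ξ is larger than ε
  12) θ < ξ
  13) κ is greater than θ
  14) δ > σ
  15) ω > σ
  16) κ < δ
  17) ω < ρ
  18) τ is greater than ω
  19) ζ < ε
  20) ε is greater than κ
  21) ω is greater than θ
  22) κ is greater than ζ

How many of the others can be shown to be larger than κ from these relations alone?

4

From κ the given relations immediately reach δ, ε.
From those, ξ, ρ — 4 in total.
No other element is forced above κ by the given relations, so the count is 4.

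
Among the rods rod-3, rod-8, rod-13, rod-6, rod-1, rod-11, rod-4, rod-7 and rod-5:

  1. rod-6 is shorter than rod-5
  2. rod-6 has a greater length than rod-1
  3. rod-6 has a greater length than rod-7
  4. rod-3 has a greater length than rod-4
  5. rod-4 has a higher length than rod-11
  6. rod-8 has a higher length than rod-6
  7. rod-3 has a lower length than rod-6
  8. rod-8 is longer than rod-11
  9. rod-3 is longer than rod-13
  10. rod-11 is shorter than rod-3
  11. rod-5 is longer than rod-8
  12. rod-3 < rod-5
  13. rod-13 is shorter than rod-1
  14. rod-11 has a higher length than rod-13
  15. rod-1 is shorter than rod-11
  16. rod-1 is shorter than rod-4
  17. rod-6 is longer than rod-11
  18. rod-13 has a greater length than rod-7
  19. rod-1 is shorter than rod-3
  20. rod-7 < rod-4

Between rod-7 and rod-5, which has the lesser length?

rod-7

rod-7 < rod-13 and rod-13 < rod-1 give rod-7 < rod-1.
Then rod-1 < rod-11 extends the chain to rod-11.
Then rod-11 < rod-4 extends the chain to rod-4.
With rod-4 < rod-3: rod-7 < rod-13 < rod-1 < rod-11 < rod-4 < rod-3.
With rod-3 < rod-6: rod-7 < rod-13 < rod-1 < rod-11 < rod-4 < rod-3 < rod-6.
Then rod-6 < rod-8 extends the chain to rod-8.
With rod-8 < rod-5: rod-7 < rod-13 < rod-1 < rod-11 < rod-4 < rod-3 < rod-6 < rod-8 < rod-5.
So rod-7 < rod-5; rod-7 is the shorter of the two.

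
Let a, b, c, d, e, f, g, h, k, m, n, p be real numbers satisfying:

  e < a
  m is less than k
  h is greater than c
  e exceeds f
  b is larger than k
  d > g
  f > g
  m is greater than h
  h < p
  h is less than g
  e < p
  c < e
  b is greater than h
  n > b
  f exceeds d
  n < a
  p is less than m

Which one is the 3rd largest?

Chaining the given pairs: c < h < g < d < f < e < p < m < k < b < n < a.
Counting 3 from the largest end gives b.

b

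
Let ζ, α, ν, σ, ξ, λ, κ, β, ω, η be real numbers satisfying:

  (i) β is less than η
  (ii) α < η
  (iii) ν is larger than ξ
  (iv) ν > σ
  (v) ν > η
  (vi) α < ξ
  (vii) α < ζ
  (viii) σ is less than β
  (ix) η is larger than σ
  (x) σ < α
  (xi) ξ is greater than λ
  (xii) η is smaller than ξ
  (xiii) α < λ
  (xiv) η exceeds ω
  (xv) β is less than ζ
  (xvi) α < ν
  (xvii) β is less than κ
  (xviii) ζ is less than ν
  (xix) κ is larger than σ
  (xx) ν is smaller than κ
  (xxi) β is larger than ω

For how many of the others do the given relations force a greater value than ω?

From ω the given relations immediately reach β, η.
From those, ζ, ξ, ν, κ — 6 in total.
Nothing else is reachable above ω; 6 in all.

6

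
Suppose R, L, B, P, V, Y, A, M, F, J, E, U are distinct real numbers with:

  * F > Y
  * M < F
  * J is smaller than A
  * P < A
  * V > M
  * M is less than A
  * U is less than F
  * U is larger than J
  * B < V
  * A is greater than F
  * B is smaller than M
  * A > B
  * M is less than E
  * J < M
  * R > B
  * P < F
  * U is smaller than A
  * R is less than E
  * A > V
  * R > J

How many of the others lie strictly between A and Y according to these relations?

Chaining upward from Y reaches: F.
Chaining downward from A reaches: J, P, U, B, M, V, F.
Strictly between Y and A are those in both lists: F — 1 element.

1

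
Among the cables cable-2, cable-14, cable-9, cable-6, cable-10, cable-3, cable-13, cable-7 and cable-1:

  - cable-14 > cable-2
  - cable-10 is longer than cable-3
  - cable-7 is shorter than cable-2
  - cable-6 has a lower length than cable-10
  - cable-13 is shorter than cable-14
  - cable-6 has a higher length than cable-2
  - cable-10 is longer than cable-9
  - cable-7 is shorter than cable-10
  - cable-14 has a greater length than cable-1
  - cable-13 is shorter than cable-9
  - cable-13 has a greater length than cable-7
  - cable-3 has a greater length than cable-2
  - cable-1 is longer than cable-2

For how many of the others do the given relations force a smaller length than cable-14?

The elements the relations force below cable-14 are cable-7, cable-2, cable-1, cable-13 — no chain reaches any other.
That is 4.

4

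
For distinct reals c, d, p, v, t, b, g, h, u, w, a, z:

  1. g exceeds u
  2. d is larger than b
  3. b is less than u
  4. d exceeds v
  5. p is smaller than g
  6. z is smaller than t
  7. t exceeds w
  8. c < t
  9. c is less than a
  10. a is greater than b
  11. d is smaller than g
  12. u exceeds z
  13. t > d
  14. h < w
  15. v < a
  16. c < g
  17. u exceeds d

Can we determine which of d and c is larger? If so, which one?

undetermined

Following every chain through c: above c we get a, t, g.
d is not reached, and no chain runs the other way from d to c.
So the given relations leave the order of c and d undetermined.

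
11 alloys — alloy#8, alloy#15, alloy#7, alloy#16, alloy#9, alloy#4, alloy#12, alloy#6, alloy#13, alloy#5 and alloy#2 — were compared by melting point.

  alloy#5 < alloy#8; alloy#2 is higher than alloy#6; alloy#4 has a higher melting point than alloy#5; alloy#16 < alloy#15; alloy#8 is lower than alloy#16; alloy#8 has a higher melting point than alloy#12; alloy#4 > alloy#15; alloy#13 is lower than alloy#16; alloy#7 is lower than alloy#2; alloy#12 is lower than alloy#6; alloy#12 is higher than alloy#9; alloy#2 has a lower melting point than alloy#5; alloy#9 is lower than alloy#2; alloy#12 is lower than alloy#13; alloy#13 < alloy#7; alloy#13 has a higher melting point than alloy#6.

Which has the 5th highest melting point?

Chaining the given pairs: alloy#9 < alloy#12 < alloy#6 < alloy#13 < alloy#7 < alloy#2 < alloy#5 < alloy#8 < alloy#16 < alloy#15 < alloy#4.
The 5th largest is alloy#5.

alloy#5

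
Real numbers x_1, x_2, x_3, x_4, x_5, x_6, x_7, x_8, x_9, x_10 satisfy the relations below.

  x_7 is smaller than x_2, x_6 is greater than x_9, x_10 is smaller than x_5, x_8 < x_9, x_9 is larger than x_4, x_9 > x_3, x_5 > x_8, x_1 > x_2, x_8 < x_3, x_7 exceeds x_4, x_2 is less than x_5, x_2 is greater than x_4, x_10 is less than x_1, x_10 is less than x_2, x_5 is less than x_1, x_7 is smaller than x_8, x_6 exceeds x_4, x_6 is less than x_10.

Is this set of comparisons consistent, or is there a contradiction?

consistent

The single ordering x_4 < x_7 < x_8 < x_3 < x_9 < x_6 < x_10 < x_2 < x_5 < x_1 satisfies every listed relation, so no contradiction arises.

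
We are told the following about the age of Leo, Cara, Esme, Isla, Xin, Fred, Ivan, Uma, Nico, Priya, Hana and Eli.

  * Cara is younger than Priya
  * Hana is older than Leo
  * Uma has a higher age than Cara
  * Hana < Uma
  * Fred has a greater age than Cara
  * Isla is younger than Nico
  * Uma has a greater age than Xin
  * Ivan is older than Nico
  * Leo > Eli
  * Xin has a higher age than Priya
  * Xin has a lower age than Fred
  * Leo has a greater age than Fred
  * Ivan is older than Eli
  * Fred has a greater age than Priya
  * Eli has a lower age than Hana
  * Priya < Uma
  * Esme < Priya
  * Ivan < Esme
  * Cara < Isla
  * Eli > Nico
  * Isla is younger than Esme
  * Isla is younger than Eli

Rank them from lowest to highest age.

Cara < Isla < Nico < Eli < Ivan < Esme < Priya < Xin < Fred < Leo < Hana < Uma

Nothing is placed below Cara, so it is least; from there Cara < Isla; Isla < Nico; Nico < Eli; Eli < Ivan; Ivan < Esme; Esme < Priya; Priya < Xin; Xin < Fred; Fred < Leo; Leo < Hana; Hana < Uma, each given directly.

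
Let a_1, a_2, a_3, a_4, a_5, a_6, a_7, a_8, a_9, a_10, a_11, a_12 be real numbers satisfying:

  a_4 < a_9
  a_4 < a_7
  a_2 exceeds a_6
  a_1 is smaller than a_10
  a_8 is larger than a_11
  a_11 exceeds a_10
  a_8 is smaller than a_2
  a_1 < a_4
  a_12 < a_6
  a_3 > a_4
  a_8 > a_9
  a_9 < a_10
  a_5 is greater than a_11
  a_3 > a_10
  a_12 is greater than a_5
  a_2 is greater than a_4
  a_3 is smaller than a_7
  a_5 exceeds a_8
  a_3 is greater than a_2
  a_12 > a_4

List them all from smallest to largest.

Nothing is placed below a_1, so it is least; from there a_1 < a_4; a_4 < a_9; a_9 < a_10; a_10 < a_11; a_11 < a_8; a_8 < a_5; a_5 < a_12; a_12 < a_6; a_6 < a_2; a_2 < a_3; a_3 < a_7, each given directly.

a_1 < a_4 < a_9 < a_10 < a_11 < a_8 < a_5 < a_12 < a_6 < a_2 < a_3 < a_7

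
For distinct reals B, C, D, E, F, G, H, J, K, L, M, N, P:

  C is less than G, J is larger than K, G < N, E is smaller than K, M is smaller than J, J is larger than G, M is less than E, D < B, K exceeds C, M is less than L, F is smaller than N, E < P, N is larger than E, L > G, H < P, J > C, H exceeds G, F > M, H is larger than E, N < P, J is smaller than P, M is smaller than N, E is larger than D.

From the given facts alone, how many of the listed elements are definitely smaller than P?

10

The elements the relations force below P are C, D, M, G, E, K, F, N, J, H — no chain reaches any other.
That is 10.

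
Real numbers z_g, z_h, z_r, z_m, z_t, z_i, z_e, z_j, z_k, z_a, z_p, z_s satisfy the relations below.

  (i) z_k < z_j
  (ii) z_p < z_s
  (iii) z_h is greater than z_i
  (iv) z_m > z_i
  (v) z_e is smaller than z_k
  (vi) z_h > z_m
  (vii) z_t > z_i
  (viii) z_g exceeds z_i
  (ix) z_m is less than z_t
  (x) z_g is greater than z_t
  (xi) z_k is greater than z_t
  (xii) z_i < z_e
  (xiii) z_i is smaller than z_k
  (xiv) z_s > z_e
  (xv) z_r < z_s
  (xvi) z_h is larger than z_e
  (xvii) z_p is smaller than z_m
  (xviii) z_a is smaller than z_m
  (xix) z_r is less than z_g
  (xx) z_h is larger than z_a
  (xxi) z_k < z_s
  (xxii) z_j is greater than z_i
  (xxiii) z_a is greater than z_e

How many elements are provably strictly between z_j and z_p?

3

The relations place z_p below z_j. An element lies strictly between them when it is forced above z_p and also forced below z_j.
Above z_p: {z_m, z_t, z_k, z_g, z_s, z_h}. Below z_j: {z_i, z_e, z_a, z_m, z_t, z_k}.
Intersection: {z_m, z_t, z_k} — 3.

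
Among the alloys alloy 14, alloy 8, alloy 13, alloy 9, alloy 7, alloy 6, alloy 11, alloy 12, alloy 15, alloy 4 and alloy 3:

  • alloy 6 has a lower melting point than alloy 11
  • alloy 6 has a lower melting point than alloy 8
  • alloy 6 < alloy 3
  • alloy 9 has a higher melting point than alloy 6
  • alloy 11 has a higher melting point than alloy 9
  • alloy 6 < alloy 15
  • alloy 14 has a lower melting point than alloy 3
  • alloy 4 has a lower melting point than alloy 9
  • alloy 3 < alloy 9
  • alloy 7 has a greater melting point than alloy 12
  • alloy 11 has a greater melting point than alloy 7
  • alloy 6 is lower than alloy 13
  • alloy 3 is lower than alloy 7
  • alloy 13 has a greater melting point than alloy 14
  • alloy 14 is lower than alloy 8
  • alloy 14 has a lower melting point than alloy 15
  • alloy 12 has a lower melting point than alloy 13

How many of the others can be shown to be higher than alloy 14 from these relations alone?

7

From alloy 14 the given relations immediately reach alloy 15, alloy 3, alloy 8, alloy 13.
From those, alloy 7, alloy 9 — 6 in total.
From those, alloy 11 — 7 in total.
Nothing else is reachable above alloy 14; 7 in all.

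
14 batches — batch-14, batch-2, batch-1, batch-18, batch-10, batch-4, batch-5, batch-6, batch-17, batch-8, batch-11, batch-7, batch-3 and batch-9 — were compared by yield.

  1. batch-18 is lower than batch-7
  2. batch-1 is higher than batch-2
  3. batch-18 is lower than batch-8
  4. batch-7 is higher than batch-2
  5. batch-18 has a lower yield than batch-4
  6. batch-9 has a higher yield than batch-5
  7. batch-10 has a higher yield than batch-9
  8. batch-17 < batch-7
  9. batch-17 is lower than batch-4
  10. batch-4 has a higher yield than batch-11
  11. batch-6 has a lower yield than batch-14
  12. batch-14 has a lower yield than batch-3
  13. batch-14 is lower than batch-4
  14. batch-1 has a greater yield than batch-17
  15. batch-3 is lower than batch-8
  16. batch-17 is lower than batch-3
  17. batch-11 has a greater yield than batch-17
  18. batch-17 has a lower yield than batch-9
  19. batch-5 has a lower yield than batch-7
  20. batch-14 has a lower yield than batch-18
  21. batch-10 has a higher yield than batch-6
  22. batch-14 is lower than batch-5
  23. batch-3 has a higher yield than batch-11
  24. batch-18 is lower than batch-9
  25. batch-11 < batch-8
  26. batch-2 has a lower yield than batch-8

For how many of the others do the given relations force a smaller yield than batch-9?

The elements the relations force below batch-9 are batch-6, batch-14, batch-17, batch-5, batch-18 — no chain reaches any other.
That is 5.

5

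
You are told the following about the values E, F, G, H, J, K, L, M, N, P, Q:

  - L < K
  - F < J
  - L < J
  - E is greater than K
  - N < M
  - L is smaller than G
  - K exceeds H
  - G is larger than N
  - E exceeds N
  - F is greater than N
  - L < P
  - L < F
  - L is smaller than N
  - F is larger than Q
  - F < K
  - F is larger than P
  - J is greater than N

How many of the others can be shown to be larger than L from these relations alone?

8

Directly above L: P, N, F, K, J, G.
One step further: E, M (8 so far).
Nothing else is reachable above L; 8 in all.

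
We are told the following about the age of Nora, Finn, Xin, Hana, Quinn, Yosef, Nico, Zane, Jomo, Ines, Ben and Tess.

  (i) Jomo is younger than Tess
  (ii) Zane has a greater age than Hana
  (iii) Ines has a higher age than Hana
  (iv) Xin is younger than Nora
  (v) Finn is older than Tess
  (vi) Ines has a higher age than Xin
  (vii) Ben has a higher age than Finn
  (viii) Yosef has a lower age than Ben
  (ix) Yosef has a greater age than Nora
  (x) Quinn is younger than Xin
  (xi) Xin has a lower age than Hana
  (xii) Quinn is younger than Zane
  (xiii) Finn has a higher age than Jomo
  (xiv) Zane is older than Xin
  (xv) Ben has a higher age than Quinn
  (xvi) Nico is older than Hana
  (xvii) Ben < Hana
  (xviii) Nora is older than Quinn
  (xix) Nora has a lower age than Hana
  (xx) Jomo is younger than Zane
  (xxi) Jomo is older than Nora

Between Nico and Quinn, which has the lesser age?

Following the relations from Quinn: Quinn < Xin < Nora < Jomo < Tess < Finn < Ben < Hana < Nico.
So Quinn < Nico; Quinn is the younger of the two.

Quinn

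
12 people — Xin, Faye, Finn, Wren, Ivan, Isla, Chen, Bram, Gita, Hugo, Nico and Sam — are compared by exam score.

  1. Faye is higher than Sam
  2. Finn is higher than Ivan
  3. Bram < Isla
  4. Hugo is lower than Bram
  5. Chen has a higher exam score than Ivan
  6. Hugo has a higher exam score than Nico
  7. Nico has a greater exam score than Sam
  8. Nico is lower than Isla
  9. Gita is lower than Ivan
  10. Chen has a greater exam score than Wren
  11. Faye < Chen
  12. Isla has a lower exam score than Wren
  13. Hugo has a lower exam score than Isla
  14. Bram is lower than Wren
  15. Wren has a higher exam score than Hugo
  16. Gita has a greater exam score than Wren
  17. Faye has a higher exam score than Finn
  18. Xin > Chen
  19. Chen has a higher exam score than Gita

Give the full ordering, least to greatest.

Sam < Nico < Hugo < Bram < Isla < Wren < Gita < Ivan < Finn < Faye < Chen < Xin

Each adjacent pair is fixed by a given relation: Sam < Nico; Nico < Hugo; Hugo < Bram; Bram < Isla; Isla < Wren; Wren < Gita; Gita < Ivan; Ivan < Finn; Finn < Faye; Faye < Chen; Chen < Xin. Chaining them end to end gives the full order.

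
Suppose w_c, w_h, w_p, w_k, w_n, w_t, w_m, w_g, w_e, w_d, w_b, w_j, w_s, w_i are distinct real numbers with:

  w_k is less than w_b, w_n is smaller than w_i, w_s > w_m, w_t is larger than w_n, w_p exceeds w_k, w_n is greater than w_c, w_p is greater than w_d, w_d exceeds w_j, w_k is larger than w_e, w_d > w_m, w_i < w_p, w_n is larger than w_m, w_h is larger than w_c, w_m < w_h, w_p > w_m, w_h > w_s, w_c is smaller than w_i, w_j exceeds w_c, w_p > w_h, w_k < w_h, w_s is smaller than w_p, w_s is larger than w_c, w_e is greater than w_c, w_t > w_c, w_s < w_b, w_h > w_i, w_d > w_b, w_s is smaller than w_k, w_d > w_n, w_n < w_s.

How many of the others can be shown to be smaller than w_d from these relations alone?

The elements the relations force below w_d are w_c, w_m, w_n, w_s, w_j, w_e, w_k, w_b — no chain reaches any other.
That is 8.

8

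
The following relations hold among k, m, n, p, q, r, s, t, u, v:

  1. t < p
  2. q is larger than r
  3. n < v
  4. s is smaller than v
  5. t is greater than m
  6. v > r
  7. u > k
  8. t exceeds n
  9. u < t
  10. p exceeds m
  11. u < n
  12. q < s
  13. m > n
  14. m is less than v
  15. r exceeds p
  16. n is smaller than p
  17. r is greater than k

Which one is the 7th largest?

m

Chaining the given pairs: k < u < n < m < t < p < r < q < s < v.
The 7th largest is m.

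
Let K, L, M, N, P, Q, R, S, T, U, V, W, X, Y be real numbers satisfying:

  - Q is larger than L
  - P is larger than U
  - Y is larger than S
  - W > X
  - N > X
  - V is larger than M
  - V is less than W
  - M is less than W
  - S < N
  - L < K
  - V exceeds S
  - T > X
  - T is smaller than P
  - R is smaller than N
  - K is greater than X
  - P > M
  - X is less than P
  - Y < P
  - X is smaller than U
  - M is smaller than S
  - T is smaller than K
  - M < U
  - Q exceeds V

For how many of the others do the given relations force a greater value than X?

From X the given relations immediately reach U, T, P, K, N, W.
Nothing else is reachable above X; 6 in all.

6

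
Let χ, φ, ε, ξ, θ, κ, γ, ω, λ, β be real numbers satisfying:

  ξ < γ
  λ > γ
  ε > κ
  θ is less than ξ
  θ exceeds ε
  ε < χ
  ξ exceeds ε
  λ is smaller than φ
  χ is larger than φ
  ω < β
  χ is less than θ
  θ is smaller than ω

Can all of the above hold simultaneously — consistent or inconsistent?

inconsistent

Chaining the given relations yields ξ < γ < λ < φ < χ < θ, so ξ < θ. But one relation states θ < ξ. These cannot both hold.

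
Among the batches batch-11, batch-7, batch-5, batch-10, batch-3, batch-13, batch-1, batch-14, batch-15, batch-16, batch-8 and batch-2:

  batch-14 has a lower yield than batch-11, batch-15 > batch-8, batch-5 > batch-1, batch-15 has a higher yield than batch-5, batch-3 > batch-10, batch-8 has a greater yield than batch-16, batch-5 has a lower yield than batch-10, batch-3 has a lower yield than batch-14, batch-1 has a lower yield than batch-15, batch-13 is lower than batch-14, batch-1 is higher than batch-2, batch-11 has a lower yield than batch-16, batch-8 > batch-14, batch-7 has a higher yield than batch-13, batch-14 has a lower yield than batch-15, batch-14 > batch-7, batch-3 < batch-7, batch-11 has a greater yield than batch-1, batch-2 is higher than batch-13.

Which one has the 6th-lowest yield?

Chaining the given pairs: batch-13 < batch-2 < batch-1 < batch-5 < batch-10 < batch-3 < batch-7 < batch-14 < batch-11 < batch-16 < batch-8 < batch-15.
The 6th smallest is batch-3.

batch-3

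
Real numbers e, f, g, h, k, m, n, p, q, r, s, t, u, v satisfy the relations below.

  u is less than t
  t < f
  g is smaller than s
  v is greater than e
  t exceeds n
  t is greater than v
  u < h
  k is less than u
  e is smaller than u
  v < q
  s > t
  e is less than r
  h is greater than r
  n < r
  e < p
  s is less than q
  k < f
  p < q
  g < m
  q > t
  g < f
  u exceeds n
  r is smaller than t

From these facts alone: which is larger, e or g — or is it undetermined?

undetermined

Following every chain through g: above g we get m, s, f, q.
e is not reached, and no chain runs the other way from e to g.
So the given relations leave the order of g and e undetermined.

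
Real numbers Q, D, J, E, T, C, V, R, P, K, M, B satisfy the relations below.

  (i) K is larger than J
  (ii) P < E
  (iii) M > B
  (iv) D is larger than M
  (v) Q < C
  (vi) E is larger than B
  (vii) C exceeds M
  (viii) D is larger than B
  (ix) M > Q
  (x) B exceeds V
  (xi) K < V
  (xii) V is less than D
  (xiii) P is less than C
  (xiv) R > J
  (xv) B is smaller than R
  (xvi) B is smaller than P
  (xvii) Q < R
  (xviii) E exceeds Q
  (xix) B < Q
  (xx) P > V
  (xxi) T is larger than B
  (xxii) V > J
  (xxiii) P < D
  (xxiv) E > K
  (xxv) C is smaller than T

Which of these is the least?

J

K is not least since J < K; V is not least since J < V; B is not least since V < B; Q is not least since B < Q; P is not least since V < P; M is not least since Q < M; C is not least since P < C; D is not least since V < D; T is not least since B < T; R is not least since B < R; E is not least since Q < E.
Only J has nothing below it, so J is the least.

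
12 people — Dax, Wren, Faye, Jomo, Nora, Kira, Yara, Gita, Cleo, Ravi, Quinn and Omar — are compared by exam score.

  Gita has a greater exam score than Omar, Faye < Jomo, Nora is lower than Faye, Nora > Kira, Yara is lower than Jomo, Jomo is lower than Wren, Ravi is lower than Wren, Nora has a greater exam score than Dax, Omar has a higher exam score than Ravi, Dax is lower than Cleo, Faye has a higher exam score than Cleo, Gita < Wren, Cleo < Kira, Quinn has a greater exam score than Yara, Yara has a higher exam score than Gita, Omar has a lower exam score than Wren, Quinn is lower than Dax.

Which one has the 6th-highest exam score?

The consecutive relations fix a unique order: Ravi < Omar < Gita < Yara < Quinn < Dax < Cleo < Kira < Nora < Faye < Jomo < Wren.
Counting 6 from the largest end gives Cleo.

Cleo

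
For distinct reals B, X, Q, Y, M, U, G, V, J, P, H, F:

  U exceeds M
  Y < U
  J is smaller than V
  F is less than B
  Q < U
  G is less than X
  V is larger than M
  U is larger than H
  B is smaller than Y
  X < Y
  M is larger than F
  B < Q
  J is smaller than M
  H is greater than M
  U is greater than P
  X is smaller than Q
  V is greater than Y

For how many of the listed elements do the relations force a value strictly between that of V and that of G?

Chaining upward from G reaches: X, Y, Q, U.
Chaining downward from V reaches: F, J, B, X, M, Y.
Strictly between G and V are those in both lists: X, Y — 2 elements.

2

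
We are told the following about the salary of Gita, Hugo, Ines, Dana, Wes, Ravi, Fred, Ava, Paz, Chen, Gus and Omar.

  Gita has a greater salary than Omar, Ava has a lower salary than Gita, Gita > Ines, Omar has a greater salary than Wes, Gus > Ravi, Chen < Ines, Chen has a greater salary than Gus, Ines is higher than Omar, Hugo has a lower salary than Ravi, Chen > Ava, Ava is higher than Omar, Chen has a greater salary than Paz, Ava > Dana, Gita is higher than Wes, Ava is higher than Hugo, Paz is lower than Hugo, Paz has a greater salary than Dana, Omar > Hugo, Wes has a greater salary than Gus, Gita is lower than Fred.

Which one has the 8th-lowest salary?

Ava

The consecutive relations fix a unique order: Dana < Paz < Hugo < Ravi < Gus < Wes < Omar < Ava < Chen < Ines < Gita < Fred.
Counting 8 from the smallest end gives Ava.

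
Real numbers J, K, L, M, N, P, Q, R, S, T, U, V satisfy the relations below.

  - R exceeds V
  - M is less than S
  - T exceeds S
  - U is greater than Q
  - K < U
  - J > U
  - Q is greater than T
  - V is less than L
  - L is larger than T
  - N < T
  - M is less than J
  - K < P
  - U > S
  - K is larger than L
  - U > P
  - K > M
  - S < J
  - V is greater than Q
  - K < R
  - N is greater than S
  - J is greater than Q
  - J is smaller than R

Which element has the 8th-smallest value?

K

Chaining the given pairs: M < S < N < T < Q < V < L < K < P < U < J < R.
The 8th smallest is K.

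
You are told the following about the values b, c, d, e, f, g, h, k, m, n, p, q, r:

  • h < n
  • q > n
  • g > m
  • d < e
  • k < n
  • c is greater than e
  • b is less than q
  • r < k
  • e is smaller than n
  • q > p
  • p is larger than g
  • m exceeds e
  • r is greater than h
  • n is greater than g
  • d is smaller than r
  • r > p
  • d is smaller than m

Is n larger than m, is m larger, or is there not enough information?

n

m < g and g < p give m < p.
With p < r: m < g < p < r.
Then r < k extends the chain to k.
Then k < n extends the chain to n.
So n is larger.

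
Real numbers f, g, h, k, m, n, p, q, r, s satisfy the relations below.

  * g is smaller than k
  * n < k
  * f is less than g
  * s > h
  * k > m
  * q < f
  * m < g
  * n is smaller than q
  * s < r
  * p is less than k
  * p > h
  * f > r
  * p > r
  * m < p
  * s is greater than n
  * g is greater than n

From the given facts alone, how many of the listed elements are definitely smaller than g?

From g the given relations immediately reach n, m, f.
From those, r, q — 5 in total.
From those, s — 6 in total.
From those, h — 7 in total.
Nothing else is reachable below g; 7 in all.

7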